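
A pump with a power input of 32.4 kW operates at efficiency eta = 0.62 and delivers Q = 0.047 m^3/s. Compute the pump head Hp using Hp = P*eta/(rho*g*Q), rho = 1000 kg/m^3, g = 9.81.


Pump head formula: Hp = P * eta / (rho * g * Q).
Numerator: P * eta = 32.4 * 1000 * 0.62 = 20088.0 W.
Denominator: rho * g * Q = 1000 * 9.81 * 0.047 = 461.07.
Hp = 20088.0 / 461.07 = 43.57 m.

43.57


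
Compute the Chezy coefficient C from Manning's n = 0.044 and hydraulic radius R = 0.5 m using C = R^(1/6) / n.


The Chezy coefficient relates to Manning's n through C = R^(1/6) / n.
R^(1/6) = 0.5^(1/6) = 0.890899.
C = 0.890899 / 0.044 = 20.25 m^(1/2)/s.

20.25


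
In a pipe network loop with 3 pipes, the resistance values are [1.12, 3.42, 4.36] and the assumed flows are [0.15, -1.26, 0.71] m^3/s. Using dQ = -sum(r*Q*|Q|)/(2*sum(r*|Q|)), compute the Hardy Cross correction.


Numerator terms (r*Q*|Q|): 1.12*0.15*|0.15| = 0.0252; 3.42*-1.26*|-1.26| = -5.4296; 4.36*0.71*|0.71| = 2.1979.
Sum of numerator = -3.2065.
Denominator terms (r*|Q|): 1.12*|0.15| = 0.168; 3.42*|-1.26| = 4.3092; 4.36*|0.71| = 3.0956.
2 * sum of denominator = 2 * 7.5728 = 15.1456.
dQ = --3.2065 / 15.1456 = 0.2117 m^3/s.

0.2117


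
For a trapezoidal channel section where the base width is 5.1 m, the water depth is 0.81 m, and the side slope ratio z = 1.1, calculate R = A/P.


For a trapezoidal section with side slope z:
A = (b + z*y)*y = (5.1 + 1.1*0.81)*0.81 = 4.853 m^2.
P = b + 2*y*sqrt(1 + z^2) = 5.1 + 2*0.81*sqrt(1 + 1.1^2) = 7.508 m.
R = A/P = 4.853 / 7.508 = 0.6463 m.

0.6463


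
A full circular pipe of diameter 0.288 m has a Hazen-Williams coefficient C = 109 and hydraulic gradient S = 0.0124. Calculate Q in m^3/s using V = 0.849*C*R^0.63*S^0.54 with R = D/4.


For a full circular pipe, R = D/4 = 0.288/4 = 0.072 m.
V = 0.849 * 109 * 0.072^0.63 * 0.0124^0.54
  = 0.849 * 109 * 0.190598 * 0.093422
  = 1.6478 m/s.
Pipe area A = pi*D^2/4 = pi*0.288^2/4 = 0.0651 m^2.
Q = A * V = 0.0651 * 1.6478 = 0.1073 m^3/s.

0.1073


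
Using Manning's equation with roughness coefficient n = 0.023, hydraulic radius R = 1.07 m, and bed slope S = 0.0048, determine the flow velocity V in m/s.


Manning's equation gives V = (1/n) * R^(2/3) * S^(1/2).
First, compute R^(2/3) = 1.07^(2/3) = 1.0461.
Next, S^(1/2) = 0.0048^(1/2) = 0.069282.
Then 1/n = 1/0.023 = 43.48.
V = 43.48 * 1.0461 * 0.069282 = 3.1512 m/s.

3.1512


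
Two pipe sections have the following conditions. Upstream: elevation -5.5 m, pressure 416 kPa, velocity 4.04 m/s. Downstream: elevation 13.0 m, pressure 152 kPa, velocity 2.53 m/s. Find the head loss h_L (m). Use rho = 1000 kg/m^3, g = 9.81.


Total head at each section: H = z + p/(rho*g) + V^2/(2g).
H1 = -5.5 + 416*1000/(1000*9.81) + 4.04^2/(2*9.81)
   = -5.5 + 42.406 + 0.8319
   = 37.738 m.
H2 = 13.0 + 152*1000/(1000*9.81) + 2.53^2/(2*9.81)
   = 13.0 + 15.494 + 0.3262
   = 28.821 m.
h_L = H1 - H2 = 37.738 - 28.821 = 8.917 m.

8.917


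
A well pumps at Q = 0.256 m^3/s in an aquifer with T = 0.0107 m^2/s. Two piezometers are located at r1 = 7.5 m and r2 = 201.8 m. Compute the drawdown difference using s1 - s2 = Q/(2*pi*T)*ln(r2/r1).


Thiem equation: s1 - s2 = Q/(2*pi*T) * ln(r2/r1).
ln(r2/r1) = ln(201.8/7.5) = 3.2924.
Q/(2*pi*T) = 0.256 / (2*pi*0.0107) = 0.256 / 0.0672 = 3.8078.
s1 - s2 = 3.8078 * 3.2924 = 12.5368 m.

12.5368


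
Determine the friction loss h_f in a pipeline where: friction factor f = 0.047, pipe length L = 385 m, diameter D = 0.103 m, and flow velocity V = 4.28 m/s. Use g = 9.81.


Darcy-Weisbach equation: h_f = f * (L/D) * V^2/(2g).
f * L/D = 0.047 * 385/0.103 = 175.6796.
V^2/(2g) = 4.28^2 / (2*9.81) = 18.3184 / 19.62 = 0.9337 m.
h_f = 175.6796 * 0.9337 = 164.025 m.

164.025


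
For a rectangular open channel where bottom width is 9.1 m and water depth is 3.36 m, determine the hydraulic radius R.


For a rectangular section:
Flow area A = b * y = 9.1 * 3.36 = 30.58 m^2.
Wetted perimeter P = b + 2y = 9.1 + 2*3.36 = 15.82 m.
Hydraulic radius R = A/P = 30.58 / 15.82 = 1.9327 m.

1.9327


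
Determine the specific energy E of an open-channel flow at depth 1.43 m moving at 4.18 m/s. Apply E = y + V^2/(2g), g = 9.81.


Specific energy E = y + V^2/(2g).
Velocity head = V^2/(2g) = 4.18^2 / (2*9.81) = 17.4724 / 19.62 = 0.8905 m.
E = 1.43 + 0.8905 = 2.3205 m.

2.3205


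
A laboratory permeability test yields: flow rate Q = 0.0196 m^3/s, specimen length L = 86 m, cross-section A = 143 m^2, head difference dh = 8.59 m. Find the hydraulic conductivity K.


From K = Q*L / (A*dh):
Numerator: Q*L = 0.0196 * 86 = 1.6856.
Denominator: A*dh = 143 * 8.59 = 1228.37.
K = 1.6856 / 1228.37 = 0.001372 m/s.

0.001372


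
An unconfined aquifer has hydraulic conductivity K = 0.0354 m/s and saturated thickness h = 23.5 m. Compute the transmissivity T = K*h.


Transmissivity is defined as T = K * h.
T = 0.0354 * 23.5
  = 0.8319 m^2/s.

0.8319


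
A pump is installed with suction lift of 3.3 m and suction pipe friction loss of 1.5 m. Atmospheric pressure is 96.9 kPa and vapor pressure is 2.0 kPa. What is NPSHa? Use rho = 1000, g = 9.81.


NPSHa = p_atm/(rho*g) - z_s - hf_s - p_vap/(rho*g).
p_atm/(rho*g) = 96.9*1000 / (1000*9.81) = 9.878 m.
p_vap/(rho*g) = 2.0*1000 / (1000*9.81) = 0.204 m.
NPSHa = 9.878 - 3.3 - 1.5 - 0.204
      = 4.87 m.

4.87


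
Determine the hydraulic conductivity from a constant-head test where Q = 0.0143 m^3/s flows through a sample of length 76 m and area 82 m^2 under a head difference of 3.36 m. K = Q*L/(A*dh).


From K = Q*L / (A*dh):
Numerator: Q*L = 0.0143 * 76 = 1.0868.
Denominator: A*dh = 82 * 3.36 = 275.52.
K = 1.0868 / 275.52 = 0.003945 m/s.

0.003945


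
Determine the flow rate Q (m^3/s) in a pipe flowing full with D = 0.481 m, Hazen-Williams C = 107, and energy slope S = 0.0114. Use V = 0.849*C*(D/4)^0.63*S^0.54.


For a full circular pipe, R = D/4 = 0.481/4 = 0.1202 m.
V = 0.849 * 107 * 0.1202^0.63 * 0.0114^0.54
  = 0.849 * 107 * 0.263302 * 0.089275
  = 2.1354 m/s.
Pipe area A = pi*D^2/4 = pi*0.481^2/4 = 0.1817 m^2.
Q = A * V = 0.1817 * 2.1354 = 0.388 m^3/s.

0.388


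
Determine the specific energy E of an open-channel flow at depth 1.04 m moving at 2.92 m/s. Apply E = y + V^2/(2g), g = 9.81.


Specific energy E = y + V^2/(2g).
Velocity head = V^2/(2g) = 2.92^2 / (2*9.81) = 8.5264 / 19.62 = 0.4346 m.
E = 1.04 + 0.4346 = 1.4746 m.

1.4746


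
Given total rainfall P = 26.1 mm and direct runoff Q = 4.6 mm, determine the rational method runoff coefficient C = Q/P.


The runoff coefficient C = runoff depth / rainfall depth.
C = 4.6 / 26.1
  = 0.1762.

0.1762


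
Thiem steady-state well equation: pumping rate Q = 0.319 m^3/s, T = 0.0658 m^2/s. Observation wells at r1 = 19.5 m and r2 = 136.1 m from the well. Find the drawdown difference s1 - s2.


Thiem equation: s1 - s2 = Q/(2*pi*T) * ln(r2/r1).
ln(r2/r1) = ln(136.1/19.5) = 1.943.
Q/(2*pi*T) = 0.319 / (2*pi*0.0658) = 0.319 / 0.4134 = 0.7716.
s1 - s2 = 0.7716 * 1.943 = 1.4992 m.

1.4992


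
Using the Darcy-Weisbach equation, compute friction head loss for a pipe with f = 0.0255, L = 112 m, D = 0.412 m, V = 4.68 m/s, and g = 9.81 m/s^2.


Darcy-Weisbach equation: h_f = f * (L/D) * V^2/(2g).
f * L/D = 0.0255 * 112/0.412 = 6.932.
V^2/(2g) = 4.68^2 / (2*9.81) = 21.9024 / 19.62 = 1.1163 m.
h_f = 6.932 * 1.1163 = 7.738 m.

7.738


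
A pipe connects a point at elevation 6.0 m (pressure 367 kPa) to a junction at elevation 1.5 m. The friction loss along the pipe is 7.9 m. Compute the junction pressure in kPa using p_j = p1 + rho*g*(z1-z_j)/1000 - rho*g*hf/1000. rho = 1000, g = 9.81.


Junction pressure: p_j = p1 + rho*g*(z1 - z_j)/1000 - rho*g*hf/1000.
Elevation term = 1000*9.81*(6.0 - 1.5)/1000 = 44.145 kPa.
Friction term = 1000*9.81*7.9/1000 = 77.499 kPa.
p_j = 367 + 44.145 - 77.499 = 333.65 kPa.

333.65


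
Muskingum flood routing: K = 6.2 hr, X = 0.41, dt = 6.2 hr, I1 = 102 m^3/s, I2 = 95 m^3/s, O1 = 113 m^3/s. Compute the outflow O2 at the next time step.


Muskingum coefficients:
denom = 2*K*(1-X) + dt = 2*6.2*(1-0.41) + 6.2 = 13.516.
C0 = (dt - 2*K*X)/denom = (6.2 - 2*6.2*0.41)/13.516 = 0.0826.
C1 = (dt + 2*K*X)/denom = (6.2 + 2*6.2*0.41)/13.516 = 0.8349.
C2 = (2*K*(1-X) - dt)/denom = 0.0826.
O2 = C0*I2 + C1*I1 + C2*O1
   = 0.0826*95 + 0.8349*102 + 0.0826*113
   = 102.33 m^3/s.

102.33


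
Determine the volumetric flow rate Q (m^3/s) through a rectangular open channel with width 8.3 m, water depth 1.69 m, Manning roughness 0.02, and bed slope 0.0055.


For a rectangular channel, the cross-sectional area A = b * y = 8.3 * 1.69 = 14.03 m^2.
The wetted perimeter P = b + 2y = 8.3 + 2*1.69 = 11.68 m.
Hydraulic radius R = A/P = 14.03/11.68 = 1.2009 m.
Velocity V = (1/n)*R^(2/3)*S^(1/2) = (1/0.02)*1.2009^(2/3)*0.0055^(1/2) = 4.1895 m/s.
Discharge Q = A * V = 14.03 * 4.1895 = 58.767 m^3/s.

58.767


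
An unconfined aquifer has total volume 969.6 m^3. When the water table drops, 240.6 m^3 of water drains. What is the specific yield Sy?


Specific yield Sy = Volume drained / Total volume.
Sy = 240.6 / 969.6
   = 0.2481.

0.2481


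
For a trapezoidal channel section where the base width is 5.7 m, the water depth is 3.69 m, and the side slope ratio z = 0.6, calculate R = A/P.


For a trapezoidal section with side slope z:
A = (b + z*y)*y = (5.7 + 0.6*3.69)*3.69 = 29.203 m^2.
P = b + 2*y*sqrt(1 + z^2) = 5.7 + 2*3.69*sqrt(1 + 0.6^2) = 14.306 m.
R = A/P = 29.203 / 14.306 = 2.0412 m.

2.0412


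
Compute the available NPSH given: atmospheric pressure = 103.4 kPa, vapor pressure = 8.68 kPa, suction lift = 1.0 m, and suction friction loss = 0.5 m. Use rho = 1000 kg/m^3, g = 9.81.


NPSHa = p_atm/(rho*g) - z_s - hf_s - p_vap/(rho*g).
p_atm/(rho*g) = 103.4*1000 / (1000*9.81) = 10.54 m.
p_vap/(rho*g) = 8.68*1000 / (1000*9.81) = 0.885 m.
NPSHa = 10.54 - 1.0 - 0.5 - 0.885
      = 8.16 m.

8.16


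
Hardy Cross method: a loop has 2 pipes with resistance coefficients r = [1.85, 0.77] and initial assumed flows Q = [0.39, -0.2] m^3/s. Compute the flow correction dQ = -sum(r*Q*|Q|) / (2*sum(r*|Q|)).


Numerator terms (r*Q*|Q|): 1.85*0.39*|0.39| = 0.2814; 0.77*-0.2*|-0.2| = -0.0308.
Sum of numerator = 0.2506.
Denominator terms (r*|Q|): 1.85*|0.39| = 0.7215; 0.77*|-0.2| = 0.154.
2 * sum of denominator = 2 * 0.8755 = 1.751.
dQ = -0.2506 / 1.751 = -0.1431 m^3/s.

-0.1431


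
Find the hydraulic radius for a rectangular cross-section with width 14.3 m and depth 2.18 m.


For a rectangular section:
Flow area A = b * y = 14.3 * 2.18 = 31.17 m^2.
Wetted perimeter P = b + 2y = 14.3 + 2*2.18 = 18.66 m.
Hydraulic radius R = A/P = 31.17 / 18.66 = 1.6706 m.

1.6706


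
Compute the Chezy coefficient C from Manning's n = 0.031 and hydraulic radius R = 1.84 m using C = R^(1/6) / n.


The Chezy coefficient relates to Manning's n through C = R^(1/6) / n.
R^(1/6) = 1.84^(1/6) = 1.106971.
C = 1.106971 / 0.031 = 35.71 m^(1/2)/s.

35.71


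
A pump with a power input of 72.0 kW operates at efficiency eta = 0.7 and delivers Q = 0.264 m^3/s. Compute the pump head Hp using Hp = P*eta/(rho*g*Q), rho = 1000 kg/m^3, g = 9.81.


Pump head formula: Hp = P * eta / (rho * g * Q).
Numerator: P * eta = 72.0 * 1000 * 0.7 = 50400.0 W.
Denominator: rho * g * Q = 1000 * 9.81 * 0.264 = 2589.84.
Hp = 50400.0 / 2589.84 = 19.46 m.

19.46


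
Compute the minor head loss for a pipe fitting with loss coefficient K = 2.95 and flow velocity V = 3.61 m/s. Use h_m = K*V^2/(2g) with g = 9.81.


Minor loss formula: h_m = K * V^2/(2g).
V^2 = 3.61^2 = 13.0321.
V^2/(2g) = 13.0321 / 19.62 = 0.6642 m.
h_m = 2.95 * 0.6642 = 1.9595 m.

1.9595


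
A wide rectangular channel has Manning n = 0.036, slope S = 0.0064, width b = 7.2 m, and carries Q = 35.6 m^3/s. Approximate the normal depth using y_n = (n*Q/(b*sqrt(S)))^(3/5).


We use the wide-channel approximation y_n = (n*Q/(b*sqrt(S)))^(3/5).
sqrt(S) = sqrt(0.0064) = 0.08.
Numerator: n*Q = 0.036 * 35.6 = 1.2816.
Denominator: b*sqrt(S) = 7.2 * 0.08 = 0.576.
arg = 2.225.
y_n = 2.225^(3/5) = 1.6158 m.

1.6158


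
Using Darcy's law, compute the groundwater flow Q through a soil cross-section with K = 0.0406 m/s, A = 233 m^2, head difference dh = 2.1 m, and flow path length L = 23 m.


Darcy's law: Q = K * A * i, where i = dh/L.
Hydraulic gradient i = 2.1 / 23 = 0.091304.
Q = 0.0406 * 233 * 0.091304
  = 0.8637 m^3/s.

0.8637


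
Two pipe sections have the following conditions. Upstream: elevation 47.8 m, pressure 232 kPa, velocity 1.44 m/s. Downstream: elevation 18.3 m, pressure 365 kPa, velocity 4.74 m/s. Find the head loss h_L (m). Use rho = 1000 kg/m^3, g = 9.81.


Total head at each section: H = z + p/(rho*g) + V^2/(2g).
H1 = 47.8 + 232*1000/(1000*9.81) + 1.44^2/(2*9.81)
   = 47.8 + 23.649 + 0.1057
   = 71.555 m.
H2 = 18.3 + 365*1000/(1000*9.81) + 4.74^2/(2*9.81)
   = 18.3 + 37.207 + 1.1451
   = 56.652 m.
h_L = H1 - H2 = 71.555 - 56.652 = 14.903 m.

14.903


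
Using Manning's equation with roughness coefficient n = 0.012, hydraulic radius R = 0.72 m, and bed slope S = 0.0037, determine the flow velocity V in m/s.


Manning's equation gives V = (1/n) * R^(2/3) * S^(1/2).
First, compute R^(2/3) = 0.72^(2/3) = 0.8033.
Next, S^(1/2) = 0.0037^(1/2) = 0.060828.
Then 1/n = 1/0.012 = 83.33.
V = 83.33 * 0.8033 * 0.060828 = 4.072 m/s.

4.072


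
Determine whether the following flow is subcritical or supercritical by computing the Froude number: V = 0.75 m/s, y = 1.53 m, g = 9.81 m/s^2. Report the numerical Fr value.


The Froude number is defined as Fr = V / sqrt(g*y).
g*y = 9.81 * 1.53 = 15.0093.
sqrt(g*y) = sqrt(15.0093) = 3.8742.
Fr = 0.75 / 3.8742 = 0.1936.
Since Fr < 1, the flow is subcritical.

0.1936


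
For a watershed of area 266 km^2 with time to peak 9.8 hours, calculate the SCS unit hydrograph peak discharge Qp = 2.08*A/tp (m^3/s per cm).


SCS formula: Qp = 2.08 * A / tp.
Qp = 2.08 * 266 / 9.8
   = 553.28 / 9.8
   = 56.46 m^3/s per cm.

56.46


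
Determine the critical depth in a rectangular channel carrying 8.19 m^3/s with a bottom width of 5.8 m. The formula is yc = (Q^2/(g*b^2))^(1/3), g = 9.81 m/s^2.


Using yc = (Q^2 / (g * b^2))^(1/3):
Q^2 = 8.19^2 = 67.08.
g * b^2 = 9.81 * 5.8^2 = 9.81 * 33.64 = 330.01.
Q^2 / (g*b^2) = 67.08 / 330.01 = 0.2033.
yc = 0.2033^(1/3) = 0.588 m.

0.588


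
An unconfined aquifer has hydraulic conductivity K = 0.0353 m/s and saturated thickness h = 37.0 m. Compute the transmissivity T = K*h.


Transmissivity is defined as T = K * h.
T = 0.0353 * 37.0
  = 1.3061 m^2/s.

1.3061


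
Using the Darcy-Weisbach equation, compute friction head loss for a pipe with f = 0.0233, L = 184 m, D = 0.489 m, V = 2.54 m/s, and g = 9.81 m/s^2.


Darcy-Weisbach equation: h_f = f * (L/D) * V^2/(2g).
f * L/D = 0.0233 * 184/0.489 = 8.7673.
V^2/(2g) = 2.54^2 / (2*9.81) = 6.4516 / 19.62 = 0.3288 m.
h_f = 8.7673 * 0.3288 = 2.883 m.

2.883


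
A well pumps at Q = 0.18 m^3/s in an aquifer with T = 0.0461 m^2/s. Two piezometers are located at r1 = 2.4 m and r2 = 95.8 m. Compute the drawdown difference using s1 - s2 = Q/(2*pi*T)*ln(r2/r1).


Thiem equation: s1 - s2 = Q/(2*pi*T) * ln(r2/r1).
ln(r2/r1) = ln(95.8/2.4) = 3.6868.
Q/(2*pi*T) = 0.18 / (2*pi*0.0461) = 0.18 / 0.2897 = 0.6214.
s1 - s2 = 0.6214 * 3.6868 = 2.2911 m.

2.2911


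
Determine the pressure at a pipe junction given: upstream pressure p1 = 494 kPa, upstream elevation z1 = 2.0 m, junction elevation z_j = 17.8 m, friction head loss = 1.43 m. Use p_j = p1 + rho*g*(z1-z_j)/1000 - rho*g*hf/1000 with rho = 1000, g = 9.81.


Junction pressure: p_j = p1 + rho*g*(z1 - z_j)/1000 - rho*g*hf/1000.
Elevation term = 1000*9.81*(2.0 - 17.8)/1000 = -154.998 kPa.
Friction term = 1000*9.81*1.43/1000 = 14.028 kPa.
p_j = 494 + -154.998 - 14.028 = 324.97 kPa.

324.97


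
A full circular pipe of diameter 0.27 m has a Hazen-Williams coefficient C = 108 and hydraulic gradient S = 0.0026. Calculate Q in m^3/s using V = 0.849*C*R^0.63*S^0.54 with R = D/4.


For a full circular pipe, R = D/4 = 0.27/4 = 0.0675 m.
V = 0.849 * 108 * 0.0675^0.63 * 0.0026^0.54
  = 0.849 * 108 * 0.183004 * 0.040187
  = 0.6743 m/s.
Pipe area A = pi*D^2/4 = pi*0.27^2/4 = 0.0573 m^2.
Q = A * V = 0.0573 * 0.6743 = 0.0386 m^3/s.

0.0386


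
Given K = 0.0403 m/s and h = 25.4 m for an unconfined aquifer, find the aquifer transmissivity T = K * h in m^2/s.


Transmissivity is defined as T = K * h.
T = 0.0403 * 25.4
  = 1.0236 m^2/s.

1.0236


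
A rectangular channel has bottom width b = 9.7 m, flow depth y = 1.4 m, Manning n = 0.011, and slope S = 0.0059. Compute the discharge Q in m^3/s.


For a rectangular channel, the cross-sectional area A = b * y = 9.7 * 1.4 = 13.58 m^2.
The wetted perimeter P = b + 2y = 9.7 + 2*1.4 = 12.5 m.
Hydraulic radius R = A/P = 13.58/12.5 = 1.0864 m.
Velocity V = (1/n)*R^(2/3)*S^(1/2) = (1/0.011)*1.0864^(2/3)*0.0059^(1/2) = 7.3795 m/s.
Discharge Q = A * V = 13.58 * 7.3795 = 100.214 m^3/s.

100.214


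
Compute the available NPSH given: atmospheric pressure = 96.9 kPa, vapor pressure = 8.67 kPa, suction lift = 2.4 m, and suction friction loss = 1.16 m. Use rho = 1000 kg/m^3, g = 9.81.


NPSHa = p_atm/(rho*g) - z_s - hf_s - p_vap/(rho*g).
p_atm/(rho*g) = 96.9*1000 / (1000*9.81) = 9.878 m.
p_vap/(rho*g) = 8.67*1000 / (1000*9.81) = 0.884 m.
NPSHa = 9.878 - 2.4 - 1.16 - 0.884
      = 5.43 m.

5.43


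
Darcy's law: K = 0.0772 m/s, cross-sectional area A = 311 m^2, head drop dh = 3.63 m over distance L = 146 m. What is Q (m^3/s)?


Darcy's law: Q = K * A * i, where i = dh/L.
Hydraulic gradient i = 3.63 / 146 = 0.024863.
Q = 0.0772 * 311 * 0.024863
  = 0.5969 m^3/s.

0.5969


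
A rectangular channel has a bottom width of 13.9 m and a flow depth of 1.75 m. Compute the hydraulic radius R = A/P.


For a rectangular section:
Flow area A = b * y = 13.9 * 1.75 = 24.32 m^2.
Wetted perimeter P = b + 2y = 13.9 + 2*1.75 = 17.4 m.
Hydraulic radius R = A/P = 24.32 / 17.4 = 1.398 m.

1.398


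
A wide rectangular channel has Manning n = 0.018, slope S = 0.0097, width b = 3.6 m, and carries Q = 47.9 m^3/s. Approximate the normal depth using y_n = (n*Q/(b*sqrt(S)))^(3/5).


We use the wide-channel approximation y_n = (n*Q/(b*sqrt(S)))^(3/5).
sqrt(S) = sqrt(0.0097) = 0.098489.
Numerator: n*Q = 0.018 * 47.9 = 0.8622.
Denominator: b*sqrt(S) = 3.6 * 0.098489 = 0.35456.
arg = 2.4318.
y_n = 2.4318^(3/5) = 1.7043 m.

1.7043


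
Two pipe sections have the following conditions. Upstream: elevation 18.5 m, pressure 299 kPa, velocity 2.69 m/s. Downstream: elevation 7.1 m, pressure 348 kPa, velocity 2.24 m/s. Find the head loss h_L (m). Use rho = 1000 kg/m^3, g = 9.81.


Total head at each section: H = z + p/(rho*g) + V^2/(2g).
H1 = 18.5 + 299*1000/(1000*9.81) + 2.69^2/(2*9.81)
   = 18.5 + 30.479 + 0.3688
   = 49.348 m.
H2 = 7.1 + 348*1000/(1000*9.81) + 2.24^2/(2*9.81)
   = 7.1 + 35.474 + 0.2557
   = 42.83 m.
h_L = H1 - H2 = 49.348 - 42.83 = 6.518 m.

6.518


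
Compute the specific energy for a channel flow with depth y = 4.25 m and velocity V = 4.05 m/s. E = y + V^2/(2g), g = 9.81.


Specific energy E = y + V^2/(2g).
Velocity head = V^2/(2g) = 4.05^2 / (2*9.81) = 16.4025 / 19.62 = 0.836 m.
E = 4.25 + 0.836 = 5.086 m.

5.086


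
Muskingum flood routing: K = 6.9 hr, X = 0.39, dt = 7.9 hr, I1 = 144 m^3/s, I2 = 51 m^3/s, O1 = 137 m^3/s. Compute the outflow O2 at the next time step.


Muskingum coefficients:
denom = 2*K*(1-X) + dt = 2*6.9*(1-0.39) + 7.9 = 16.318.
C0 = (dt - 2*K*X)/denom = (7.9 - 2*6.9*0.39)/16.318 = 0.1543.
C1 = (dt + 2*K*X)/denom = (7.9 + 2*6.9*0.39)/16.318 = 0.8139.
C2 = (2*K*(1-X) - dt)/denom = 0.0317.
O2 = C0*I2 + C1*I1 + C2*O1
   = 0.1543*51 + 0.8139*144 + 0.0317*137
   = 129.43 m^3/s.

129.43


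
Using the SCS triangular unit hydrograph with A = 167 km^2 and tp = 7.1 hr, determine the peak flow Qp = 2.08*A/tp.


SCS formula: Qp = 2.08 * A / tp.
Qp = 2.08 * 167 / 7.1
   = 347.36 / 7.1
   = 48.92 m^3/s per cm.

48.92


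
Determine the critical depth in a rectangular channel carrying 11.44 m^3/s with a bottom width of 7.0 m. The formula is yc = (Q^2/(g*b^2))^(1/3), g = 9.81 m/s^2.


Using yc = (Q^2 / (g * b^2))^(1/3):
Q^2 = 11.44^2 = 130.87.
g * b^2 = 9.81 * 7.0^2 = 9.81 * 49.0 = 480.69.
Q^2 / (g*b^2) = 130.87 / 480.69 = 0.2723.
yc = 0.2723^(1/3) = 0.6481 m.

0.6481


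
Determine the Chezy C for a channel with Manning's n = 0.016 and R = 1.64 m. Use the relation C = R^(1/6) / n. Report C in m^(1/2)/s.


The Chezy coefficient relates to Manning's n through C = R^(1/6) / n.
R^(1/6) = 1.64^(1/6) = 1.085944.
C = 1.085944 / 0.016 = 67.87 m^(1/2)/s.

67.87


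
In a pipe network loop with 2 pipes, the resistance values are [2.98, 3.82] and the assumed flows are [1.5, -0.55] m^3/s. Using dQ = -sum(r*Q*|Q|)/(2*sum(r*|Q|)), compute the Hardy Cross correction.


Numerator terms (r*Q*|Q|): 2.98*1.5*|1.5| = 6.705; 3.82*-0.55*|-0.55| = -1.1556.
Sum of numerator = 5.5495.
Denominator terms (r*|Q|): 2.98*|1.5| = 4.47; 3.82*|-0.55| = 2.101.
2 * sum of denominator = 2 * 6.571 = 13.142.
dQ = -5.5495 / 13.142 = -0.4223 m^3/s.

-0.4223


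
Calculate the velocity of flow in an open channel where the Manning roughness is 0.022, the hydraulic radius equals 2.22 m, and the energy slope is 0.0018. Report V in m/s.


Manning's equation gives V = (1/n) * R^(2/3) * S^(1/2).
First, compute R^(2/3) = 2.22^(2/3) = 1.7018.
Next, S^(1/2) = 0.0018^(1/2) = 0.042426.
Then 1/n = 1/0.022 = 45.45.
V = 45.45 * 1.7018 * 0.042426 = 3.2818 m/s.

3.2818


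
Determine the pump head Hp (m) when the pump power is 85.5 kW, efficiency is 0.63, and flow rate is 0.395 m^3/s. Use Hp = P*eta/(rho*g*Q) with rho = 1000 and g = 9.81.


Pump head formula: Hp = P * eta / (rho * g * Q).
Numerator: P * eta = 85.5 * 1000 * 0.63 = 53865.0 W.
Denominator: rho * g * Q = 1000 * 9.81 * 0.395 = 3874.95.
Hp = 53865.0 / 3874.95 = 13.9 m.

13.9


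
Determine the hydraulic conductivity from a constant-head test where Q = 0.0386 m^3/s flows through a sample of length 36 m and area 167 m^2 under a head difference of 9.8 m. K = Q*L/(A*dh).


From K = Q*L / (A*dh):
Numerator: Q*L = 0.0386 * 36 = 1.3896.
Denominator: A*dh = 167 * 9.8 = 1636.6.
K = 1.3896 / 1636.6 = 0.000849 m/s.

0.000849


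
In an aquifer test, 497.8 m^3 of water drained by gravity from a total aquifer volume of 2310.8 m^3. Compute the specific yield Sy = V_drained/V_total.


Specific yield Sy = Volume drained / Total volume.
Sy = 497.8 / 2310.8
   = 0.2154.

0.2154


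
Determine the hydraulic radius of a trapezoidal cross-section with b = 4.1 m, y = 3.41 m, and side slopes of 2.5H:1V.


For a trapezoidal section with side slope z:
A = (b + z*y)*y = (4.1 + 2.5*3.41)*3.41 = 43.051 m^2.
P = b + 2*y*sqrt(1 + z^2) = 4.1 + 2*3.41*sqrt(1 + 2.5^2) = 22.463 m.
R = A/P = 43.051 / 22.463 = 1.9165 m.

1.9165


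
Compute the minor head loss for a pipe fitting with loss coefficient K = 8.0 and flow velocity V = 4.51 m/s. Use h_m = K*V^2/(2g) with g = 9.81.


Minor loss formula: h_m = K * V^2/(2g).
V^2 = 4.51^2 = 20.3401.
V^2/(2g) = 20.3401 / 19.62 = 1.0367 m.
h_m = 8.0 * 1.0367 = 8.2936 m.

8.2936


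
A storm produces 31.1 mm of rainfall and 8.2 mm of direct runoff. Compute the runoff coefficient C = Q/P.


The runoff coefficient C = runoff depth / rainfall depth.
C = 8.2 / 31.1
  = 0.2637.

0.2637


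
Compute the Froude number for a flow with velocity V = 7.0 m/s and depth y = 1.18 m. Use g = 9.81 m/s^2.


The Froude number is defined as Fr = V / sqrt(g*y).
g*y = 9.81 * 1.18 = 11.5758.
sqrt(g*y) = sqrt(11.5758) = 3.4023.
Fr = 7.0 / 3.4023 = 2.0574.

2.0574


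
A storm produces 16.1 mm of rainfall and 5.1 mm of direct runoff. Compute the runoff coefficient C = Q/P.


The runoff coefficient C = runoff depth / rainfall depth.
C = 5.1 / 16.1
  = 0.3168.

0.3168


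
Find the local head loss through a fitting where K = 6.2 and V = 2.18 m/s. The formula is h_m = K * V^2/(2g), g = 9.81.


Minor loss formula: h_m = K * V^2/(2g).
V^2 = 2.18^2 = 4.7524.
V^2/(2g) = 4.7524 / 19.62 = 0.2422 m.
h_m = 6.2 * 0.2422 = 1.5018 m.

1.5018


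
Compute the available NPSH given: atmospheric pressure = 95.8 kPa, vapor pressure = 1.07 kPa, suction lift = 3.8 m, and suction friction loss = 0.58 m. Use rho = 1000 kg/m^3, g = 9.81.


NPSHa = p_atm/(rho*g) - z_s - hf_s - p_vap/(rho*g).
p_atm/(rho*g) = 95.8*1000 / (1000*9.81) = 9.766 m.
p_vap/(rho*g) = 1.07*1000 / (1000*9.81) = 0.109 m.
NPSHa = 9.766 - 3.8 - 0.58 - 0.109
      = 5.28 m.

5.28


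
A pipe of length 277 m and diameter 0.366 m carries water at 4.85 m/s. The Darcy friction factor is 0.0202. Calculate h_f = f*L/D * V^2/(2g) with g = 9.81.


Darcy-Weisbach equation: h_f = f * (L/D) * V^2/(2g).
f * L/D = 0.0202 * 277/0.366 = 15.288.
V^2/(2g) = 4.85^2 / (2*9.81) = 23.5225 / 19.62 = 1.1989 m.
h_f = 15.288 * 1.1989 = 18.329 m.

18.329


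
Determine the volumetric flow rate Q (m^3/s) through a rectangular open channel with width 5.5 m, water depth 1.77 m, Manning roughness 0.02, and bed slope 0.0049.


For a rectangular channel, the cross-sectional area A = b * y = 5.5 * 1.77 = 9.73 m^2.
The wetted perimeter P = b + 2y = 5.5 + 2*1.77 = 9.04 m.
Hydraulic radius R = A/P = 9.73/9.04 = 1.0769 m.
Velocity V = (1/n)*R^(2/3)*S^(1/2) = (1/0.02)*1.0769^(2/3)*0.0049^(1/2) = 3.6772 m/s.
Discharge Q = A * V = 9.73 * 3.6772 = 35.797 m^3/s.

35.797


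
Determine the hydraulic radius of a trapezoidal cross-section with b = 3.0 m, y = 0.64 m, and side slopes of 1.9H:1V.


For a trapezoidal section with side slope z:
A = (b + z*y)*y = (3.0 + 1.9*0.64)*0.64 = 2.698 m^2.
P = b + 2*y*sqrt(1 + z^2) = 3.0 + 2*0.64*sqrt(1 + 1.9^2) = 5.748 m.
R = A/P = 2.698 / 5.748 = 0.4694 m.

0.4694


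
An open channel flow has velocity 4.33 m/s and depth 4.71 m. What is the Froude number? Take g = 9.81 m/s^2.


The Froude number is defined as Fr = V / sqrt(g*y).
g*y = 9.81 * 4.71 = 46.2051.
sqrt(g*y) = sqrt(46.2051) = 6.7974.
Fr = 4.33 / 6.7974 = 0.637.

0.637


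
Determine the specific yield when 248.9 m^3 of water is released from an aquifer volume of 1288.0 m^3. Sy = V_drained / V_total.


Specific yield Sy = Volume drained / Total volume.
Sy = 248.9 / 1288.0
   = 0.1932.

0.1932


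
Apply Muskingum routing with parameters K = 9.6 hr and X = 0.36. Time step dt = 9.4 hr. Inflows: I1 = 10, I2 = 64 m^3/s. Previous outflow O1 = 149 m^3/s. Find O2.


Muskingum coefficients:
denom = 2*K*(1-X) + dt = 2*9.6*(1-0.36) + 9.4 = 21.688.
C0 = (dt - 2*K*X)/denom = (9.4 - 2*9.6*0.36)/21.688 = 0.1147.
C1 = (dt + 2*K*X)/denom = (9.4 + 2*9.6*0.36)/21.688 = 0.7521.
C2 = (2*K*(1-X) - dt)/denom = 0.1332.
O2 = C0*I2 + C1*I1 + C2*O1
   = 0.1147*64 + 0.7521*10 + 0.1332*149
   = 34.7 m^3/s.

34.7


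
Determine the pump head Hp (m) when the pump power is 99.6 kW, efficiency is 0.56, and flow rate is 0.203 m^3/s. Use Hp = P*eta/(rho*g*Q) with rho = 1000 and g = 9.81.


Pump head formula: Hp = P * eta / (rho * g * Q).
Numerator: P * eta = 99.6 * 1000 * 0.56 = 55776.0 W.
Denominator: rho * g * Q = 1000 * 9.81 * 0.203 = 1991.43.
Hp = 55776.0 / 1991.43 = 28.01 m.

28.01


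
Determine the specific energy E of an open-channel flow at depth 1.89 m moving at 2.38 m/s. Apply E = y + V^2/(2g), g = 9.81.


Specific energy E = y + V^2/(2g).
Velocity head = V^2/(2g) = 2.38^2 / (2*9.81) = 5.6644 / 19.62 = 0.2887 m.
E = 1.89 + 0.2887 = 2.1787 m.

2.1787


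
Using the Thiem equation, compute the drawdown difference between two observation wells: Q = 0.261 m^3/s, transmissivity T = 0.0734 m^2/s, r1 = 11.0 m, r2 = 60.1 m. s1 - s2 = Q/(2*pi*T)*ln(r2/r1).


Thiem equation: s1 - s2 = Q/(2*pi*T) * ln(r2/r1).
ln(r2/r1) = ln(60.1/11.0) = 1.6981.
Q/(2*pi*T) = 0.261 / (2*pi*0.0734) = 0.261 / 0.4612 = 0.5659.
s1 - s2 = 0.5659 * 1.6981 = 0.961 m.

0.961


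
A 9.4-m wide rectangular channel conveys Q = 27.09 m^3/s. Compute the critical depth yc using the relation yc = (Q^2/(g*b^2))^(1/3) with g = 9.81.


Using yc = (Q^2 / (g * b^2))^(1/3):
Q^2 = 27.09^2 = 733.87.
g * b^2 = 9.81 * 9.4^2 = 9.81 * 88.36 = 866.81.
Q^2 / (g*b^2) = 733.87 / 866.81 = 0.8466.
yc = 0.8466^(1/3) = 0.946 m.

0.946


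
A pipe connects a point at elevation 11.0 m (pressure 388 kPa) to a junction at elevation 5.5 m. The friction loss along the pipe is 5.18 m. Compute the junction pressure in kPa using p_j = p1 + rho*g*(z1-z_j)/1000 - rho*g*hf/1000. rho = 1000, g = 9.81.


Junction pressure: p_j = p1 + rho*g*(z1 - z_j)/1000 - rho*g*hf/1000.
Elevation term = 1000*9.81*(11.0 - 5.5)/1000 = 53.955 kPa.
Friction term = 1000*9.81*5.18/1000 = 50.816 kPa.
p_j = 388 + 53.955 - 50.816 = 391.14 kPa.

391.14


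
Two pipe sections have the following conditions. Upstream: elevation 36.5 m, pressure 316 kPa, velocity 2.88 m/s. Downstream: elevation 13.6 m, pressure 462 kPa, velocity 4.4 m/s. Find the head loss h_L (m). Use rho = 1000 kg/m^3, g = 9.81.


Total head at each section: H = z + p/(rho*g) + V^2/(2g).
H1 = 36.5 + 316*1000/(1000*9.81) + 2.88^2/(2*9.81)
   = 36.5 + 32.212 + 0.4228
   = 69.135 m.
H2 = 13.6 + 462*1000/(1000*9.81) + 4.4^2/(2*9.81)
   = 13.6 + 47.095 + 0.9867
   = 61.682 m.
h_L = H1 - H2 = 69.135 - 61.682 = 7.453 m.

7.453


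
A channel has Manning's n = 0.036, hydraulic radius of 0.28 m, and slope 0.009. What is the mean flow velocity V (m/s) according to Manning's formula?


Manning's equation gives V = (1/n) * R^(2/3) * S^(1/2).
First, compute R^(2/3) = 0.28^(2/3) = 0.428.
Next, S^(1/2) = 0.009^(1/2) = 0.094868.
Then 1/n = 1/0.036 = 27.78.
V = 27.78 * 0.428 * 0.094868 = 1.1279 m/s.

1.1279


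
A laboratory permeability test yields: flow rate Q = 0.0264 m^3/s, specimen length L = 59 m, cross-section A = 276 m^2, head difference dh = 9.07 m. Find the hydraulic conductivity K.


From K = Q*L / (A*dh):
Numerator: Q*L = 0.0264 * 59 = 1.5576.
Denominator: A*dh = 276 * 9.07 = 2503.32.
K = 1.5576 / 2503.32 = 0.000622 m/s.

0.000622


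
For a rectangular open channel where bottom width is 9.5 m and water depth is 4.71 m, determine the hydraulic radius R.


For a rectangular section:
Flow area A = b * y = 9.5 * 4.71 = 44.74 m^2.
Wetted perimeter P = b + 2y = 9.5 + 2*4.71 = 18.92 m.
Hydraulic radius R = A/P = 44.74 / 18.92 = 2.365 m.

2.365


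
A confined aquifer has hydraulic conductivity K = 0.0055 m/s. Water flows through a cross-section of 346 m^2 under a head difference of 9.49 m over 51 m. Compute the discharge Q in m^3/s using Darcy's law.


Darcy's law: Q = K * A * i, where i = dh/L.
Hydraulic gradient i = 9.49 / 51 = 0.186078.
Q = 0.0055 * 346 * 0.186078
  = 0.3541 m^3/s.

0.3541


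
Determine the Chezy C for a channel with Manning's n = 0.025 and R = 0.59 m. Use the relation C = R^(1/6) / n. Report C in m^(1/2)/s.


The Chezy coefficient relates to Manning's n through C = R^(1/6) / n.
R^(1/6) = 0.59^(1/6) = 0.915817.
C = 0.915817 / 0.025 = 36.63 m^(1/2)/s.

36.63


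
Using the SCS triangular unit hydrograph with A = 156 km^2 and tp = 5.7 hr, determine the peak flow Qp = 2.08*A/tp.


SCS formula: Qp = 2.08 * A / tp.
Qp = 2.08 * 156 / 5.7
   = 324.48 / 5.7
   = 56.93 m^3/s per cm.

56.93


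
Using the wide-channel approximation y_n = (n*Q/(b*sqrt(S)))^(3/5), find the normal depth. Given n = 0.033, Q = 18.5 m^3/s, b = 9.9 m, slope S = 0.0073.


We use the wide-channel approximation y_n = (n*Q/(b*sqrt(S)))^(3/5).
sqrt(S) = sqrt(0.0073) = 0.08544.
Numerator: n*Q = 0.033 * 18.5 = 0.6105.
Denominator: b*sqrt(S) = 9.9 * 0.08544 = 0.845856.
arg = 0.7218.
y_n = 0.7218^(3/5) = 0.8223 m.

0.8223


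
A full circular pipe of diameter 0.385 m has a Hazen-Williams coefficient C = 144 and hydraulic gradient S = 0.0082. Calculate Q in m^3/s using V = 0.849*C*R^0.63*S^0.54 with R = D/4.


For a full circular pipe, R = D/4 = 0.385/4 = 0.0963 m.
V = 0.849 * 144 * 0.0963^0.63 * 0.0082^0.54
  = 0.849 * 144 * 0.228846 * 0.074724
  = 2.0906 m/s.
Pipe area A = pi*D^2/4 = pi*0.385^2/4 = 0.1164 m^2.
Q = A * V = 0.1164 * 2.0906 = 0.2434 m^3/s.

0.2434


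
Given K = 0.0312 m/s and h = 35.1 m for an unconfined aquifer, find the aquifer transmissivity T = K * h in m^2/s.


Transmissivity is defined as T = K * h.
T = 0.0312 * 35.1
  = 1.0951 m^2/s.

1.0951


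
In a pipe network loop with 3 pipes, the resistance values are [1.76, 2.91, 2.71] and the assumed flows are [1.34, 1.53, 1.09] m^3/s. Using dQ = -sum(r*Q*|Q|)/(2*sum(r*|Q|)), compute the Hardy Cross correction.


Numerator terms (r*Q*|Q|): 1.76*1.34*|1.34| = 3.1603; 2.91*1.53*|1.53| = 6.812; 2.71*1.09*|1.09| = 3.2198.
Sum of numerator = 13.192.
Denominator terms (r*|Q|): 1.76*|1.34| = 2.3584; 2.91*|1.53| = 4.4523; 2.71*|1.09| = 2.9539.
2 * sum of denominator = 2 * 9.7646 = 19.5292.
dQ = -13.192 / 19.5292 = -0.6755 m^3/s.

-0.6755


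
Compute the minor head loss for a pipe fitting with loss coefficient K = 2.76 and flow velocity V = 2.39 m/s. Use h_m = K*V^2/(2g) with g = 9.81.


Minor loss formula: h_m = K * V^2/(2g).
V^2 = 2.39^2 = 5.7121.
V^2/(2g) = 5.7121 / 19.62 = 0.2911 m.
h_m = 2.76 * 0.2911 = 0.8035 m.

0.8035


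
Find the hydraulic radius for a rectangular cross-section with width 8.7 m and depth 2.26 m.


For a rectangular section:
Flow area A = b * y = 8.7 * 2.26 = 19.66 m^2.
Wetted perimeter P = b + 2y = 8.7 + 2*2.26 = 13.22 m.
Hydraulic radius R = A/P = 19.66 / 13.22 = 1.4873 m.

1.4873


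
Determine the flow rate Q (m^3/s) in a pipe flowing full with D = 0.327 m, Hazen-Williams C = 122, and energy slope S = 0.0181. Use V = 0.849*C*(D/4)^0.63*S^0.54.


For a full circular pipe, R = D/4 = 0.327/4 = 0.0818 m.
V = 0.849 * 122 * 0.0818^0.63 * 0.0181^0.54
  = 0.849 * 122 * 0.206475 * 0.11459
  = 2.4506 m/s.
Pipe area A = pi*D^2/4 = pi*0.327^2/4 = 0.084 m^2.
Q = A * V = 0.084 * 2.4506 = 0.2058 m^3/s.

0.2058


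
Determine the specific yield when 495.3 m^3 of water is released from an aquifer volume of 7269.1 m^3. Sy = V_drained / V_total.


Specific yield Sy = Volume drained / Total volume.
Sy = 495.3 / 7269.1
   = 0.0681.

0.0681


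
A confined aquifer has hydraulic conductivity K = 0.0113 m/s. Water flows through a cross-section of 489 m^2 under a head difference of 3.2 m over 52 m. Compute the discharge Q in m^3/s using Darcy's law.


Darcy's law: Q = K * A * i, where i = dh/L.
Hydraulic gradient i = 3.2 / 52 = 0.061538.
Q = 0.0113 * 489 * 0.061538
  = 0.34 m^3/s.

0.34


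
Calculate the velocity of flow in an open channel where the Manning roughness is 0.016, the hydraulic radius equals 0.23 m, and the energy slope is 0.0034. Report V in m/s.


Manning's equation gives V = (1/n) * R^(2/3) * S^(1/2).
First, compute R^(2/3) = 0.23^(2/3) = 0.3754.
Next, S^(1/2) = 0.0034^(1/2) = 0.05831.
Then 1/n = 1/0.016 = 62.5.
V = 62.5 * 0.3754 * 0.05831 = 1.3681 m/s.

1.3681


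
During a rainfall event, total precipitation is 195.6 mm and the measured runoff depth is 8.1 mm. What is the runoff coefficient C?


The runoff coefficient C = runoff depth / rainfall depth.
C = 8.1 / 195.6
  = 0.0414.

0.0414


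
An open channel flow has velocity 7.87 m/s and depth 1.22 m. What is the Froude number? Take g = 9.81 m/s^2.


The Froude number is defined as Fr = V / sqrt(g*y).
g*y = 9.81 * 1.22 = 11.9682.
sqrt(g*y) = sqrt(11.9682) = 3.4595.
Fr = 7.87 / 3.4595 = 2.2749.

2.2749


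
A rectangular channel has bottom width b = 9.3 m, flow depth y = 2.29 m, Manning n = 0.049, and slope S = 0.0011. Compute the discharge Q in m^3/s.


For a rectangular channel, the cross-sectional area A = b * y = 9.3 * 2.29 = 21.3 m^2.
The wetted perimeter P = b + 2y = 9.3 + 2*2.29 = 13.88 m.
Hydraulic radius R = A/P = 21.3/13.88 = 1.5344 m.
Velocity V = (1/n)*R^(2/3)*S^(1/2) = (1/0.049)*1.5344^(2/3)*0.0011^(1/2) = 0.9004 m/s.
Discharge Q = A * V = 21.3 * 0.9004 = 19.177 m^3/s.

19.177


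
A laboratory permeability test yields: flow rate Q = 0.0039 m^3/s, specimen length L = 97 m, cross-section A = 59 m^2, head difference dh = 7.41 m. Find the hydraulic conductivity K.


From K = Q*L / (A*dh):
Numerator: Q*L = 0.0039 * 97 = 0.3783.
Denominator: A*dh = 59 * 7.41 = 437.19.
K = 0.3783 / 437.19 = 0.000865 m/s.

0.000865


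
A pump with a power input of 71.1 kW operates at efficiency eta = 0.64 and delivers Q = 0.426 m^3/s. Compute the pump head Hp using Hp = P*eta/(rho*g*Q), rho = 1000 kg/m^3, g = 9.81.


Pump head formula: Hp = P * eta / (rho * g * Q).
Numerator: P * eta = 71.1 * 1000 * 0.64 = 45504.0 W.
Denominator: rho * g * Q = 1000 * 9.81 * 0.426 = 4179.06.
Hp = 45504.0 / 4179.06 = 10.89 m.

10.89


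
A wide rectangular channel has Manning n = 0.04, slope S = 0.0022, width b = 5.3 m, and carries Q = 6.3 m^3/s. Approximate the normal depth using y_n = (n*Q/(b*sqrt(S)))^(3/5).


We use the wide-channel approximation y_n = (n*Q/(b*sqrt(S)))^(3/5).
sqrt(S) = sqrt(0.0022) = 0.046904.
Numerator: n*Q = 0.04 * 6.3 = 0.252.
Denominator: b*sqrt(S) = 5.3 * 0.046904 = 0.248591.
arg = 1.0137.
y_n = 1.0137^(3/5) = 1.0082 m.

1.0082


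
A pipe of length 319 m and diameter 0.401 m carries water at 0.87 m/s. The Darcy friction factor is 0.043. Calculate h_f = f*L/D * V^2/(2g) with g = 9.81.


Darcy-Weisbach equation: h_f = f * (L/D) * V^2/(2g).
f * L/D = 0.043 * 319/0.401 = 34.207.
V^2/(2g) = 0.87^2 / (2*9.81) = 0.7569 / 19.62 = 0.0386 m.
h_f = 34.207 * 0.0386 = 1.32 m.

1.32


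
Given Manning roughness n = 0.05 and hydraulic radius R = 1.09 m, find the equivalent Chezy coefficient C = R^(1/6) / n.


The Chezy coefficient relates to Manning's n through C = R^(1/6) / n.
R^(1/6) = 1.09^(1/6) = 1.014467.
C = 1.014467 / 0.05 = 20.29 m^(1/2)/s.

20.29


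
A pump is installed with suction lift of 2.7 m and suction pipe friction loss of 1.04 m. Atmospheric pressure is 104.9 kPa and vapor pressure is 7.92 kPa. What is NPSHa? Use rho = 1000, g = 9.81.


NPSHa = p_atm/(rho*g) - z_s - hf_s - p_vap/(rho*g).
p_atm/(rho*g) = 104.9*1000 / (1000*9.81) = 10.693 m.
p_vap/(rho*g) = 7.92*1000 / (1000*9.81) = 0.807 m.
NPSHa = 10.693 - 2.7 - 1.04 - 0.807
      = 6.15 m.

6.15


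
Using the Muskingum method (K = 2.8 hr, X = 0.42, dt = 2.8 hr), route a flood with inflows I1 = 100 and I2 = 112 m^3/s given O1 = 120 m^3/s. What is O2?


Muskingum coefficients:
denom = 2*K*(1-X) + dt = 2*2.8*(1-0.42) + 2.8 = 6.048.
C0 = (dt - 2*K*X)/denom = (2.8 - 2*2.8*0.42)/6.048 = 0.0741.
C1 = (dt + 2*K*X)/denom = (2.8 + 2*2.8*0.42)/6.048 = 0.8519.
C2 = (2*K*(1-X) - dt)/denom = 0.0741.
O2 = C0*I2 + C1*I1 + C2*O1
   = 0.0741*112 + 0.8519*100 + 0.0741*120
   = 102.37 m^3/s.

102.37


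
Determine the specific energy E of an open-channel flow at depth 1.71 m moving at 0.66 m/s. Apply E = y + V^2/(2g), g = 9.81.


Specific energy E = y + V^2/(2g).
Velocity head = V^2/(2g) = 0.66^2 / (2*9.81) = 0.4356 / 19.62 = 0.0222 m.
E = 1.71 + 0.0222 = 1.7322 m.

1.7322


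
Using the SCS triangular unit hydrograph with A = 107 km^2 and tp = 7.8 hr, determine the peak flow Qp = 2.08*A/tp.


SCS formula: Qp = 2.08 * A / tp.
Qp = 2.08 * 107 / 7.8
   = 222.56 / 7.8
   = 28.53 m^3/s per cm.

28.53


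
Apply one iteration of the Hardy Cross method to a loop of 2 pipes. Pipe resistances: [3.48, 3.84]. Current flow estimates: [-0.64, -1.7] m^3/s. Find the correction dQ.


Numerator terms (r*Q*|Q|): 3.48*-0.64*|-0.64| = -1.4254; 3.84*-1.7*|-1.7| = -11.0976.
Sum of numerator = -12.523.
Denominator terms (r*|Q|): 3.48*|-0.64| = 2.2272; 3.84*|-1.7| = 6.528.
2 * sum of denominator = 2 * 8.7552 = 17.5104.
dQ = --12.523 / 17.5104 = 0.7152 m^3/s.

0.7152


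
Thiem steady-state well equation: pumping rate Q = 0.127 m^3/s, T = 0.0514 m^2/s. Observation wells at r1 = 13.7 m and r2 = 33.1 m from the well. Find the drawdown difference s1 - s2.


Thiem equation: s1 - s2 = Q/(2*pi*T) * ln(r2/r1).
ln(r2/r1) = ln(33.1/13.7) = 0.8821.
Q/(2*pi*T) = 0.127 / (2*pi*0.0514) = 0.127 / 0.323 = 0.3932.
s1 - s2 = 0.3932 * 0.8821 = 0.3469 m.

0.3469


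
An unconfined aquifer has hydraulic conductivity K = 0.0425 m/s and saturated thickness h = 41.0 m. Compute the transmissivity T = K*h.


Transmissivity is defined as T = K * h.
T = 0.0425 * 41.0
  = 1.7425 m^2/s.

1.7425
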